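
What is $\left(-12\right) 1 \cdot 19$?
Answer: $-228$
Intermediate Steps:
$\left(-12\right) 1 \cdot 19 = \left(-12\right) 19 = -228$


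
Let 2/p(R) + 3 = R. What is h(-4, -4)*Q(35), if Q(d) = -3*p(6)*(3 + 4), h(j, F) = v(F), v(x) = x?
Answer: 56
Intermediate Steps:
h(j, F) = F
p(R) = 2/(-3 + R)
Q(d) = -14 (Q(d) = -3*2/(-3 + 6)*(3 + 4) = -3*2/3*7 = -3*2*(⅓)*7 = -2*7 = -3*14/3 = -14)
h(-4, -4)*Q(35) = -4*(-14) = 56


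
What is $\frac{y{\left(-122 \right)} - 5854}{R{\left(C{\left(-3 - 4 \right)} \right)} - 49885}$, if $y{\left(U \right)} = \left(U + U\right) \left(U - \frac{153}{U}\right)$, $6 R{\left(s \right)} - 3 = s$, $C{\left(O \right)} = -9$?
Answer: $- \frac{11804}{24943} \approx -0.47324$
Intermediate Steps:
$R{\left(s \right)} = \frac{1}{2} + \frac{s}{6}$
$y{\left(U \right)} = 2 U \left(U - \frac{153}{U}\right)$
$\frac{y{\left(-122 \right)} - 5854}{R{\left(C{\left(-3 - 4 \right)} \right)} - 49885} = \frac{\left(-306 + 2 \left(-122\right)^{2}\right) - 5854}{\left(\frac{1}{2} + \frac{1}{6} \left(-9\right)\right) - 49885} = \frac{\left(-306 + 2 \cdot 14884\right) - 5854}{\left(\frac{1}{2} - \frac{3}{2}\right) - 49885} = \frac{\left(-306 + 29768\right) - 5854}{-1 - 49885} = \frac{29462 - 5854}{-49886} = 23608 \left(- \frac{1}{49886}\right) = - \frac{11804}{24943}$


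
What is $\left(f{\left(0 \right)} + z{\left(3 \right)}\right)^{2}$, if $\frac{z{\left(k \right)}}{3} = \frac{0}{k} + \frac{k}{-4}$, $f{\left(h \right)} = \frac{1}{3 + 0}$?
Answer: $\frac{529}{144} \approx 3.6736$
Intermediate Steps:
$f{\left(h \right)} = \frac{1}{3}$
$z{\left(k \right)} = - \frac{3 k}{4}$ ($z{\left(k \right)} = 3 \left(\frac{0}{k} + \frac{k}{-4}\right) = 3 \left(0 + k \left(- \frac{1}{4}\right)\right) = 3 \left(0 - \frac{k}{4}\right) = 3 \left(- \frac{k}{4}\right) = - \frac{3 k}{4}$)
$\left(f{\left(0 \right)} + z{\left(3 \right)}\right)^{2} = \left(\frac{1}{3} - \frac{9}{4}\right)^{2} = \left(- \frac{23}{12}\right)^{2} = \frac{529}{144}$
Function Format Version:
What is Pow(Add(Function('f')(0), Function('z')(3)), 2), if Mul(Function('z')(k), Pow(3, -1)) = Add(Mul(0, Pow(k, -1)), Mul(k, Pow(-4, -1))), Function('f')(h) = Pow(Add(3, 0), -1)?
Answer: Rational(529, 144) ≈ 3.6736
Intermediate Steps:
Function('f')(h) = Rational(1, 3) (Function('f')(h) = Pow(3, -1) = Rational(1, 3))
Function('z')(k) = Mul(Rational(-3, 4), k) (Function('z')(k) = Mul(3, Add(Mul(0, Pow(k, -1)), Mul(k, Pow(-4, -1)))) = Mul(3, Add(0, Mul(k, Rational(-1, 4)))) = Mul(3, Add(0, Mul(Rational(-1, 4), k))) = Mul(3, Mul(Rational(-1, 4), k)) = Mul(Rational(-3, 4), k))
Pow(Add(Function('f')(0), Function('z')(3)), 2) = Pow(Add(Rational(1, 3), Mul(Rational(-3, 4), 3)), 2) = Pow(Add(Rational(1, 3), Rational(-9, 4)), 2) = Pow(Rational(-23, 12), 2) = Rational(529, 144)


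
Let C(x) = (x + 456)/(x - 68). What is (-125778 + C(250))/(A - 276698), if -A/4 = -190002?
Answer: -2289089/8796242 ≈ -0.26023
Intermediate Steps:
A = 760008 (A = -4*(-190002) = 760008)
C(x) = (456 + x)/(-68 + x)
(-125778 + C(250))/(A - 276698) = (-125778 + (456 + 250)/(-68 + 250))/(760008 - 276698) = (-125778 + 706/182)/483310 = (-125778 + (1/182)*706)*(1/483310) = (-125778 + 353/91)*(1/483310) = -11445445/91*1/483310 = -2289089/8796242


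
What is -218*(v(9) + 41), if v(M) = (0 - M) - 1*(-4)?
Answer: -7848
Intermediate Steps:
v(M) = 4 - M (v(M) = -M + 4 = 4 - M)
-218*(v(9) + 41) = -218*((4 - 1*9) + 41) = -218*((4 - 9) + 41) = -218*(-5 + 41) = -218*36 = -7848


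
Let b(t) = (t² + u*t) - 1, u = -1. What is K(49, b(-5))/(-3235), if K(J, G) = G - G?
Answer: 0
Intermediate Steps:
b(t) = -1 + t² - t (b(t) = (t² - t) - 1 = -1 + t² - t)
K(J, G) = 0
K(49, b(-5))/(-3235) = 0/(-3235) = 0*(-1/3235) = 0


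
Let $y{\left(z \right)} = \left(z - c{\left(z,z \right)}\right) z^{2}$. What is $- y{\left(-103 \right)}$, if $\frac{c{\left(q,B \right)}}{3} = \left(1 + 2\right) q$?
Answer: $-8741816$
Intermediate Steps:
$c{\left(q,B \right)} = 9 q$ ($c{\left(q,B \right)} = 3 \left(1 + 2\right) q = 3 \cdot 3 q = 9 q$)
$y{\left(z \right)} = - 8 z^{3}$ ($y{\left(z \right)} = \left(z - 9 z\right) z^{2} = - 8 z z^{2} = - 8 z^{3}$)
$- y{\left(-103 \right)} = - \left(-8\right) \left(-103\right)^{3} = - \left(-8\right) \left(-1092727\right) = \left(-1\right) 8741816 = -8741816$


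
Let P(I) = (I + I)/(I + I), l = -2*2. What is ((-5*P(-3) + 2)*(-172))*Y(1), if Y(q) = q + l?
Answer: -1548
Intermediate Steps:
l = -4
Y(q) = -4 + q (Y(q) = q - 4 = -4 + q)
P(I) = 1 (P(I) = (2*I)/((2*I)) = (2*I)*(1/(2*I)) = 1)
((-5*P(-3) + 2)*(-172))*Y(1) = ((-5*1 + 2)*(-172))*(-4 + 1) = ((-5 + 2)*(-172))*(-3) = -3*(-172)*(-3) = 516*(-3) = -1548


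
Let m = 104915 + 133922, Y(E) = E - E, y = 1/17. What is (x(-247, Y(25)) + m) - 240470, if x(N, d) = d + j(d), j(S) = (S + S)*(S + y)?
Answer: -1633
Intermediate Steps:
y = 1/17 ≈ 0.058824
Y(E) = 0
m = 238837
j(S) = 2*S*(1/17 + S) (j(S) = (S + S)*(S + 1/17) = (2*S)*(1/17 + S) = 2*S*(1/17 + S))
x(N, d) = d + 2*d*(1 + 17*d)/17
(x(-247, Y(25)) + m) - 240470 = ((1/17)*0*(19 + 34*0) + 238837) - 240470 = ((1/17)*0*(19 + 0) + 238837) - 240470 = ((1/17)*0*19 + 238837) - 240470 = (0 + 238837) - 240470 = 238837 - 240470 = -1633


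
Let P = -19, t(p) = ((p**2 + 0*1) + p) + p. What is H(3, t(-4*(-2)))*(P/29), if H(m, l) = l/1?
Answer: -1520/29 ≈ -52.414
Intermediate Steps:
t(p) = p**2 + 2*p (t(p) = ((p**2 + 0) + p) + p = (p**2 + p) + p = (p + p**2) + p = p**2 + 2*p)
H(m, l) = l (H(m, l) = l*1 = l)
H(3, t(-4*(-2)))*(P/29) = ((-4*(-2))*(2 - 4*(-2)))*(-19/29) = (8*(2 + 8))*(-19*1/29) = (8*10)*(-19/29) = 80*(-19/29) = -1520/29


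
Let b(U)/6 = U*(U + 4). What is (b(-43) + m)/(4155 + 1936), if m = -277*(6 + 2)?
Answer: 7846/6091 ≈ 1.2881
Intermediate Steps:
b(U) = 6*U*(4 + U) (b(U) = 6*(U*(U + 4)) = 6*(U*(4 + U)) = 6*U*(4 + U))
m = -2216 (m = -277*8 = -2216)
(b(-43) + m)/(4155 + 1936) = (6*(-43)*(4 - 43) - 2216)/(4155 + 1936) = (6*(-43)*(-39) - 2216)/6091 = (10062 - 2216)*(1/6091) = 7846*(1/6091) = 7846/6091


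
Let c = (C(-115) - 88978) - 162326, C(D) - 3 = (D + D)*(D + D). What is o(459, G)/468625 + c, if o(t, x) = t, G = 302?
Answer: -92975668166/468625 ≈ -1.9840e+5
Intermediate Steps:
C(D) = 3 + 4*D**2 (C(D) = 3 + (D + D)*(D + D) = 3 + (2*D)*(2*D) = 3 + 4*D**2)
c = -198401 (c = ((3 + 4*(-115)**2) - 88978) - 162326 = ((3 + 4*13225) - 88978) - 162326 = ((3 + 52900) - 88978) - 162326 = (52903 - 88978) - 162326 = -36075 - 162326 = -198401)
o(459, G)/468625 + c = 459/468625 - 198401 = -92975668166/468625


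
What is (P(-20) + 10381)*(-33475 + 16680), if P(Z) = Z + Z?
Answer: -173677095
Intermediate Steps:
P(Z) = 2*Z
(P(-20) + 10381)*(-33475 + 16680) = (2*(-20) + 10381)*(-33475 + 16680) = (-40 + 10381)*(-16795) = 10341*(-16795) = -173677095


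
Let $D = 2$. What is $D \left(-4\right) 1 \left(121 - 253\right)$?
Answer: $1056$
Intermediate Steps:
$D \left(-4\right) 1 \left(121 - 253\right) = 2 \left(-4\right) 1 \left(121 - 253\right) = \left(-8\right) 1 \left(-132\right) = \left(-8\right) \left(-132\right) = 1056$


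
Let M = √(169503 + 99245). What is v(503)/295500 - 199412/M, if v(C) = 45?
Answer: 3/19700 - 99706*√67187/67187 ≈ -384.66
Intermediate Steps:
M = 2*√67187 (M = √268748 = 2*√67187 ≈ 518.41)
v(503)/295500 - 199412/M = 45/295500 - 199412*√67187/134374 = 45*(1/295500) - 99706*√67187/67187 = 3/19700 - 99706*√67187/67187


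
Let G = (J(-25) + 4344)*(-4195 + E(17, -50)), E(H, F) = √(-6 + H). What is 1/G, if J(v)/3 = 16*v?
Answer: -4195/55328156016 - √11/55328156016 ≈ -7.5880e-8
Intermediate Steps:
J(v) = 48*v (J(v) = 3*(16*v) = 48*v)
G = -13189080 + 3144*√11 (G = (48*(-25) + 4344)*(-4195 + √(-6 + 17)) = (-1200 + 4344)*(-4195 + √11) = 3144*(-4195 + √11) = -13189080 + 3144*√11 ≈ -1.3179e+7)
1/G = 1/(-13189080 + 3144*√11)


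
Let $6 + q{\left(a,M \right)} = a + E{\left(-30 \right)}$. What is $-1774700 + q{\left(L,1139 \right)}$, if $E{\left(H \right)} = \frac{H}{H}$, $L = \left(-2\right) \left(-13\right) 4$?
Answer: $-1774601$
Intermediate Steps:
$L = 104$ ($L = 26 \cdot 4 = 104$)
$E{\left(H \right)} = 1$
$q{\left(a,M \right)} = -5 + a$ ($q{\left(a,M \right)} = -6 + \left(a + 1\right) = -6 + \left(1 + a\right) = -5 + a$)
$-1774700 + q{\left(L,1139 \right)} = -1774700 + \left(-5 + 104\right) = -1774700 + 99 = -1774601$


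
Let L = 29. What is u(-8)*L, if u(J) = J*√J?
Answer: -464*I*√2 ≈ -656.2*I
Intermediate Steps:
u(J) = J^(3/2)
u(-8)*L = (-8)^(3/2)*29 = -16*I*√2*29 = -464*I*√2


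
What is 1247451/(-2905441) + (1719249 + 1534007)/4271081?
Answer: 4124179101365/12409373851721 ≈ 0.33234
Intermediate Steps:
1247451/(-2905441) + (1719249 + 1534007)/4271081 = 1247451*(-1/2905441) + 3253256*(1/4271081) = -1247451/2905441 + 3253256/4271081 = 4124179101365/12409373851721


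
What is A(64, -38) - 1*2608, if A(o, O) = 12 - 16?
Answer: -2612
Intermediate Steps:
A(o, O) = -4
A(64, -38) - 1*2608 = -4 - 1*2608 = -4 - 2608 = -2612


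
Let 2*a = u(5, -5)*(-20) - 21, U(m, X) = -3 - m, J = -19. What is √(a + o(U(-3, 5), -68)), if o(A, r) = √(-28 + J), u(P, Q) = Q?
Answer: √(158 + 4*I*√47)/2 ≈ 6.3083 + 0.54338*I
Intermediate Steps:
o(A, r) = I*√47 (o(A, r) = √(-28 - 19) = √(-47) = I*√47)
a = 79/2 (a = (-5*(-20) - 21)/2 = (100 - 21)/2 = (½)*79 = 79/2 ≈ 39.500)
√(a + o(U(-3, 5), -68)) = √(79/2 + I*√47)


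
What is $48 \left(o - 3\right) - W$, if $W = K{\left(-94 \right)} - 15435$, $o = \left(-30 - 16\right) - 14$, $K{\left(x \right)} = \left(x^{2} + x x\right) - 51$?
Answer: $-5210$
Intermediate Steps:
$K{\left(x \right)} = -51 + 2 x^{2}$ ($K{\left(x \right)} = \left(x^{2} + x^{2}\right) - 51 = 2 x^{2} - 51 = -51 + 2 x^{2}$)
$o = -60$ ($o = -46 - 14 = -60$)
$W = 2186$ ($W = \left(-51 + 2 \left(-94\right)^{2}\right) - 15435 = \left(-51 + 2 \cdot 8836\right) - 15435 = \left(-51 + 17672\right) - 15435 = 17621 - 15435 = 2186$)
$48 \left(o - 3\right) - W = 48 \left(-60 - 3\right) - 2186 = 48 \left(-63\right) - 2186 = -3024 - 2186 = -5210$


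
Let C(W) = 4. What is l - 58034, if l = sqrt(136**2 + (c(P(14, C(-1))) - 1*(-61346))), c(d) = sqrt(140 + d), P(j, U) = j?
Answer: -58034 + sqrt(79842 + sqrt(154)) ≈ -57751.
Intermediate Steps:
l = sqrt(79842 + sqrt(154)) (l = sqrt(136**2 + (sqrt(140 + 14) - 1*(-61346))) = sqrt(18496 + (sqrt(154) + 61346)) = sqrt(18496 + (61346 + sqrt(154))) = sqrt(79842 + sqrt(154)) ≈ 282.58)
l - 58034 = sqrt(79842 + sqrt(154)) - 58034 = -58034 + sqrt(79842 + sqrt(154))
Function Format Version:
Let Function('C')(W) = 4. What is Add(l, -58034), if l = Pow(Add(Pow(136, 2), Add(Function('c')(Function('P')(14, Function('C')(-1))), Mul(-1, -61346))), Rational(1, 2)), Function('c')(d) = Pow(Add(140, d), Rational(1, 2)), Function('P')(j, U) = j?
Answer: Add(-58034, Pow(Add(79842, Pow(154, Rational(1, 2))), Rational(1, 2))) ≈ -57751.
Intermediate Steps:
l = Pow(Add(79842, Pow(154, Rational(1, 2))), Rational(1, 2)) (l = Pow(Add(Pow(136, 2), Add(Pow(Add(140, 14), Rational(1, 2)), Mul(-1, -61346))), Rational(1, 2)) = Pow(Add(18496, Add(Pow(154, Rational(1, 2)), 61346)), Rational(1, 2)) = Pow(Add(18496, Add(61346, Pow(154, Rational(1, 2)))), Rational(1, 2)) = Pow(Add(79842, Pow(154, Rational(1, 2))), Rational(1, 2)) ≈ 282.58)
Add(l, -58034) = Add(Pow(Add(79842, Pow(154, Rational(1, 2))), Rational(1, 2)), -58034) = Add(-58034, Pow(Add(79842, Pow(154, Rational(1, 2))), Rational(1, 2)))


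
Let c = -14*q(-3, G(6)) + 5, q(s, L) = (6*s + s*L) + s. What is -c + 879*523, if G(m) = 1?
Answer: 459376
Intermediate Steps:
q(s, L) = 7*s + L*s (q(s, L) = (6*s + L*s) + s = 7*s + L*s)
c = 341 (c = -(-42)*(7 + 1) + 5 = -(-42)*8 + 5 = -14*(-24) + 5 = 336 + 5 = 341)
-c + 879*523 = -1*341 + 879*523 = -341 + 459717 = 459376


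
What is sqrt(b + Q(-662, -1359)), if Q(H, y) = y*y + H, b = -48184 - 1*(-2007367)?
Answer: sqrt(3805402) ≈ 1950.7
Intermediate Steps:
b = 1959183 (b = -48184 + 2007367 = 1959183)
Q(H, y) = H + y**2 (Q(H, y) = y**2 + H = H + y**2)
sqrt(b + Q(-662, -1359)) = sqrt(1959183 + (-662 + (-1359)**2)) = sqrt(1959183 + (-662 + 1846881)) = sqrt(1959183 + 1846219) = sqrt(3805402)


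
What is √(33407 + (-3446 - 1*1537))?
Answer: 2*√7106 ≈ 168.59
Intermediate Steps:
√(33407 + (-3446 - 1*1537)) = √(33407 + (-3446 - 1537)) = √(33407 - 4983) = √28424 = 2*√7106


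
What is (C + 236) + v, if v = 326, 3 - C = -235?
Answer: 800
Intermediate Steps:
C = 238 (C = 3 - 1*(-235) = 3 + 235 = 238)
(C + 236) + v = (238 + 236) + 326 = 474 + 326 = 800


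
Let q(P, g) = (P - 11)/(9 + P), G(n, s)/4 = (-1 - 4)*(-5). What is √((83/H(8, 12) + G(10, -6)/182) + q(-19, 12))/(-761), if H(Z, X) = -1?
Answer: -I*√657930/69251 ≈ -0.011713*I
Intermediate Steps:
G(n, s) = 100 (G(n, s) = 4*((-1 - 4)*(-5)) = 4*(-5*(-5)) = 4*25 = 100)
q(P, g) = (-11 + P)/(9 + P)
√((83/H(8, 12) + G(10, -6)/182) + q(-19, 12))/(-761) = √((83/(-1) + 100/182) + (-11 - 19)/(9 - 19))/(-761) = √((83*(-1) + 100*(1/182)) - 30/(-10))*(-1/761) = √((-83 + 50/91) - ⅒*(-30))*(-1/761) = √(-7503/91 + 3)*(-1/761) = √(-7230/91)*(-1/761) = (I*√657930/91)*(-1/761) = -I*√657930/69251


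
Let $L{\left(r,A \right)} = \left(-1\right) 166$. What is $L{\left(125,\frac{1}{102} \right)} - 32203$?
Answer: $-32369$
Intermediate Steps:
$L{\left(r,A \right)} = -166$
$L{\left(125,\frac{1}{102} \right)} - 32203 = -166 - 32203 = -32369$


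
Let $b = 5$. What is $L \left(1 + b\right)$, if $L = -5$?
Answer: $-30$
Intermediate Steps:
$L \left(1 + b\right) = - 5 \left(1 + 5\right) = \left(-5\right) 6 = -30$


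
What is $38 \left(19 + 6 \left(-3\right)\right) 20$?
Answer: $760$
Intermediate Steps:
$38 \left(19 + 6 \left(-3\right)\right) 20 = 38 \left(19 - 18\right) 20 = 38 \cdot 1 \cdot 20 = 38 \cdot 20 = 760$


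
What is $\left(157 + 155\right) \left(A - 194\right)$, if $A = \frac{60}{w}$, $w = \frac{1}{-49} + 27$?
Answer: $- \frac{39550368}{661} \approx -59834.0$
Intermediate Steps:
$w = \frac{1322}{49}$ ($w = - \frac{1}{49} + 27 = \frac{1322}{49} \approx 26.98$)
$A = \frac{1470}{661}$ ($A = \frac{60}{\frac{1322}{49}} = 60 \cdot \frac{49}{1322} = \frac{1470}{661} \approx 2.2239$)
$\left(157 + 155\right) \left(A - 194\right) = \left(157 + 155\right) \left(\frac{1470}{661} - 194\right) = 312 \left(- \frac{126764}{661}\right) = - \frac{39550368}{661}$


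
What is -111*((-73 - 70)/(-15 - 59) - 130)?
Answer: 28431/2 ≈ 14216.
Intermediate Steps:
-111*((-73 - 70)/(-15 - 59) - 130) = -111*(-143/(-74) - 130) = -111*(-143*(-1/74) - 130) = -111*(143/74 - 130) = -111*(-9477/74) = 28431/2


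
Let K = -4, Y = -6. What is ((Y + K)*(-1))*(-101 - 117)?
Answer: -2180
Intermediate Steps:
((Y + K)*(-1))*(-101 - 117) = ((-6 - 4)*(-1))*(-101 - 117) = -10*(-1)*(-218) = 10*(-218) = -2180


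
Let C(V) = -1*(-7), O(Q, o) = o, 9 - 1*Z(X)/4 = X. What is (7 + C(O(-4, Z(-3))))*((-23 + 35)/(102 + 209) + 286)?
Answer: 1245412/311 ≈ 4004.5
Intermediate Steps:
Z(X) = 36 - 4*X
C(V) = 7
(7 + C(O(-4, Z(-3))))*((-23 + 35)/(102 + 209) + 286) = (7 + 7)*((-23 + 35)/(102 + 209) + 286) = 14*(12/311 + 286) = 14*(88958/311) = 1245412/311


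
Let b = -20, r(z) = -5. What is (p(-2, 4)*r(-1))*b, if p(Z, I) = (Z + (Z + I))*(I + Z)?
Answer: 0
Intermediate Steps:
p(Z, I) = (I + Z)*(I + 2*Z) (p(Z, I) = (Z + (I + Z))*(I + Z) = (I + 2*Z)*(I + Z) = (I + Z)*(I + 2*Z))
(p(-2, 4)*r(-1))*b = ((4² + 2*(-2)² + 3*4*(-2))*(-5))*(-20) = ((16 + 2*4 - 24)*(-5))*(-20) = ((16 + 8 - 24)*(-5))*(-20) = (0*(-5))*(-20) = 0*(-20) = 0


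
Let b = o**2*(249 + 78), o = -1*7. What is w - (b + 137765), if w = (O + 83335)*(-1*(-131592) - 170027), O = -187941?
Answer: 4020377822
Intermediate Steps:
o = -7
b = 16023 (b = (-7)**2*(249 + 78) = 49*327 = 16023)
w = 4020531610 (w = (-187941 + 83335)*(-1*(-131592) - 170027) = -104606*(131592 - 170027) = -104606*(-38435) = 4020531610)
w - (b + 137765) = 4020531610 - (16023 + 137765) = 4020531610 - 1*153788 = 4020531610 - 153788 = 4020377822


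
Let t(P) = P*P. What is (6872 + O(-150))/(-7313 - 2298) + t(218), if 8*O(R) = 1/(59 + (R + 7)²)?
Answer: 74935623650687/1576819104 ≈ 47523.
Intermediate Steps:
t(P) = P²
O(R) = 1/(8*(59 + (7 + R)²)) (O(R) = 1/(8*(59 + (R + 7)²)) = 1/(8*(59 + (7 + R)²)))
(6872 + O(-150))/(-7313 - 2298) + t(218) = (6872 + 1/(8*(59 + (7 - 150)²)))/(-7313 - 2298) + 218² = (6872 + 1/(8*(59 + (-143)²)))/(-9611) + 47524 = (6872 + 1/(8*(59 + 20449)))*(-1/9611) + 47524 = (6872 + (⅛)/20508)*(-1/9611) + 47524 = (6872 + (⅛)*(1/20508))*(-1/9611) + 47524 = (6872 + 1/164064)*(-1/9611) + 47524 = (1127447809/164064)*(-1/9611) + 47524 = -1127447809/1576819104 + 47524 = 74935623650687/1576819104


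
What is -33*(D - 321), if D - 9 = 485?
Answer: -5709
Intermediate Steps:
D = 494 (D = 9 + 485 = 494)
-33*(D - 321) = -33*(494 - 321) = -33*173 = -5709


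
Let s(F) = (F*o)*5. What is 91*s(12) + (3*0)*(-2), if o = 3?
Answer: 16380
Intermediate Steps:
s(F) = 15*F (s(F) = (F*3)*5 = (3*F)*5 = 15*F)
91*s(12) + (3*0)*(-2) = 91*(15*12) + (3*0)*(-2) = 91*180 + 0*(-2) = 16380 + 0 = 16380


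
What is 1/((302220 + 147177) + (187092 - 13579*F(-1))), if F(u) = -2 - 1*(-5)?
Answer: 1/595752 ≈ 1.6786e-6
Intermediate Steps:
F(u) = 3 (F(u) = -2 + 5 = 3)
1/((302220 + 147177) + (187092 - 13579*F(-1))) = 1/((302220 + 147177) + (187092 - 13579*3)) = 1/(449397 + (187092 - 40737)) = 1/(449397 + 146355) = 1/595752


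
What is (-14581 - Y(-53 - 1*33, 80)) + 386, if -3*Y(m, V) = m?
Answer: -42671/3 ≈ -14224.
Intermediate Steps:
Y(m, V) = -m/3
(-14581 - Y(-53 - 1*33, 80)) + 386 = (-14581 - (-1)*(-53 - 1*33)/3) + 386 = (-14581 - (-1)*(-53 - 33)/3) + 386 = (-14581 - (-1)*(-86)/3) + 386 = (-14581 - 1*86/3) + 386 = (-14581 - 86/3) + 386 = -43829/3 + 386 = -42671/3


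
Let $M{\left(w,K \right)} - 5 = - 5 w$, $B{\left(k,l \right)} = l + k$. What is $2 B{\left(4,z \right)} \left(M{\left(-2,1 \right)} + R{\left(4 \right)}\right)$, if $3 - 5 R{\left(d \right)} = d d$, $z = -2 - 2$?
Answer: $0$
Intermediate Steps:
$z = -4$ ($z = -2 - 2 = -4$)
$B{\left(k,l \right)} = k + l$
$R{\left(d \right)} = \frac{3}{5} - \frac{d^{2}}{5}$ ($R{\left(d \right)} = \frac{3}{5} - \frac{d d}{5} = \frac{3}{5} - \frac{d^{2}}{5}$)
$M{\left(w,K \right)} = 5 - 5 w$
$2 B{\left(4,z \right)} \left(M{\left(-2,1 \right)} + R{\left(4 \right)}\right) = 2 \left(4 - 4\right) \left(\left(5 - -10\right) + \left(\frac{3}{5} - \frac{4^{2}}{5}\right)\right) = 2 \cdot 0 \left(\left(5 + 10\right) + \left(\frac{3}{5} - \frac{16}{5}\right)\right) = 0 \left(15 + \left(\frac{3}{5} - \frac{16}{5}\right)\right) = 0 \left(15 - \frac{13}{5}\right) = 0 \cdot \frac{62}{5} = 0$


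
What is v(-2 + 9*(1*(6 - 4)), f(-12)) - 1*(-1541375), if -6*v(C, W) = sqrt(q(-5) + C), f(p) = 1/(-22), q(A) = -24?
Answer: 1541375 - I*sqrt(2)/3 ≈ 1.5414e+6 - 0.4714*I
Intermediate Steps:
f(p) = -1/22
v(C, W) = -sqrt(-24 + C)/6
v(-2 + 9*(1*(6 - 4)), f(-12)) - 1*(-1541375) = -sqrt(-24 + (-2 + 9*(1*(6 - 4))))/6 - 1*(-1541375) = -sqrt(-24 + (-2 + 9*(1*2)))/6 + 1541375 = -sqrt(-24 + (-2 + 9*2))/6 + 1541375 = -sqrt(-24 + (-2 + 18))/6 + 1541375 = -sqrt(-24 + 16)/6 + 1541375 = -I*sqrt(2)/3 + 1541375 = 1541375 - I*sqrt(2)/3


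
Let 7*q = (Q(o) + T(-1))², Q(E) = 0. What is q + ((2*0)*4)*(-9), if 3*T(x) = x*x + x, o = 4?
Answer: 0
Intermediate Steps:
T(x) = x/3 + x²/3 (T(x) = (x*x + x)/3 = (x² + x)/3 = (x + x²)/3 = x/3 + x²/3)
q = 0 (q = (0 + (⅓)*(-1)*(1 - 1))²/7 = (0 + (⅓)*(-1)*0)²/7 = (0 + 0)²/7 = (⅐)*0² = (⅐)*0 = 0)
q + ((2*0)*4)*(-9) = 0 + ((2*0)*4)*(-9) = 0 + (0*4)*(-9) = 0 + 0*(-9) = 0 + 0 = 0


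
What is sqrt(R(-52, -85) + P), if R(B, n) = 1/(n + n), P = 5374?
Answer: sqrt(155308430)/170 ≈ 73.307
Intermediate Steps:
R(B, n) = 1/(2*n)
sqrt(R(-52, -85) + P) = sqrt((1/2)/(-85) + 5374) = sqrt((1/2)*(-1/85) + 5374) = sqrt(-1/170 + 5374) = sqrt(913579/170) = sqrt(155308430)/170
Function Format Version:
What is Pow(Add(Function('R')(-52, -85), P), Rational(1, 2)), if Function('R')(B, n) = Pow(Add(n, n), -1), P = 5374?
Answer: Mul(Rational(1, 170), Pow(155308430, Rational(1, 2))) ≈ 73.307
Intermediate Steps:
Function('R')(B, n) = Mul(Rational(1, 2), Pow(n, -1)) (Function('R')(B, n) = Pow(Mul(2, n), -1) = Mul(Rational(1, 2), Pow(n, -1)))
Pow(Add(Function('R')(-52, -85), P), Rational(1, 2)) = Pow(Add(Mul(Rational(1, 2), Pow(-85, -1)), 5374), Rational(1, 2)) = Pow(Add(Mul(Rational(1, 2), Rational(-1, 85)), 5374), Rational(1, 2)) = Pow(Add(Rational(-1, 170), 5374), Rational(1, 2)) = Pow(Rational(913579, 170), Rational(1, 2)) = Mul(Rational(1, 170), Pow(155308430, Rational(1, 2)))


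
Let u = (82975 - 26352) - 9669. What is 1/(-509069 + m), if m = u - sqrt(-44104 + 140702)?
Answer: -462115/213550176627 + sqrt(96598)/213550176627 ≈ -2.1625e-6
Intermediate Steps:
u = 46954 (u = 56623 - 9669 = 46954)
m = 46954 - sqrt(96598) (m = 46954 - sqrt(-44104 + 140702) = 46954 - sqrt(96598) ≈ 46643.)
1/(-509069 + m) = 1/(-509069 + (46954 - sqrt(96598))) = 1/(-462115 - sqrt(96598))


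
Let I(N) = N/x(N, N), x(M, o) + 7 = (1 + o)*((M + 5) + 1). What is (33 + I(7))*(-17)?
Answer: -54536/97 ≈ -562.23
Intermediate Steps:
x(M, o) = -7 + (1 + o)*(6 + M) (x(M, o) = -7 + (1 + o)*((M + 5) + 1) = -7 + (1 + o)*((5 + M) + 1) = -7 + (1 + o)*(6 + M))
I(N) = N/(-1 + N**2 + 7*N) (I(N) = N/(-1 + N + 6*N + N*N) = N/(-1 + N + 6*N + N**2) = N/(-1 + N**2 + 7*N))
(33 + I(7))*(-17) = (33 + 7/(-1 + 7**2 + 7*7))*(-17) = (33 + 7/(-1 + 49 + 49))*(-17) = (33 + 7/97)*(-17) = (3208/97)*(-17) = -54536/97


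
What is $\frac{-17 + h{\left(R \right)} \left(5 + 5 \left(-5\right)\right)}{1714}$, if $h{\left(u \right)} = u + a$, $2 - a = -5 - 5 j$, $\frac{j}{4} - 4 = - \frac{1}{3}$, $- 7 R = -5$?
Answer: $- \frac{34397}{35994} \approx -0.95563$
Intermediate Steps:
$R = \frac{5}{7}$ ($R = \left(- \frac{1}{7}\right) \left(-5\right) = \frac{5}{7} \approx 0.71429$)
$j = \frac{44}{3}$ ($j = 16 + 4 \left(- \frac{1}{3}\right) = 16 - \frac{4}{3} = \frac{44}{3} \approx 14.667$)
$a = \frac{241}{3}$ ($a = 2 - \left(-5 - \frac{220}{3}\right) = 2 - - \frac{235}{3} = 2 + \frac{235}{3} = \frac{241}{3} \approx 80.333$)
$h{\left(u \right)} = \frac{241}{3} + u$ ($h{\left(u \right)} = u + \frac{241}{3} = \frac{241}{3} + u$)
$\frac{-17 + h{\left(R \right)} \left(5 + 5 \left(-5\right)\right)}{1714} = \frac{-17 + \left(\frac{241}{3} + \frac{5}{7}\right) \left(5 + 5 \left(-5\right)\right)}{1714} = \left(-17 + \frac{1702 \left(5 - 25\right)}{21}\right) \frac{1}{1714} = \left(-17 + \frac{1702}{21} \left(-20\right)\right) \frac{1}{1714} = \left(-17 - \frac{34040}{21}\right) \frac{1}{1714} = \left(- \frac{34397}{21}\right) \frac{1}{1714} = - \frac{34397}{35994}$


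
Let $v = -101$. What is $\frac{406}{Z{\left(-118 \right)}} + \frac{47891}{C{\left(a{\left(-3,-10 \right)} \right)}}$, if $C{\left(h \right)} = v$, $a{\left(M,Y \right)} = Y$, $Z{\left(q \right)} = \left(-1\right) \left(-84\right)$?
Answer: $- \frac{284417}{606} \approx -469.33$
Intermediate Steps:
$Z{\left(q \right)} = 84$
$C{\left(h \right)} = -101$
$\frac{406}{Z{\left(-118 \right)}} + \frac{47891}{C{\left(a{\left(-3,-10 \right)} \right)}} = \frac{406}{84} + \frac{47891}{-101} = 406 \cdot \frac{1}{84} + 47891 \left(- \frac{1}{101}\right) = \frac{29}{6} - \frac{47891}{101} = - \frac{284417}{606}$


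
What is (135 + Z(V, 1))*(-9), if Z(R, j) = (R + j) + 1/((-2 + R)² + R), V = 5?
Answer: -17775/14 ≈ -1269.6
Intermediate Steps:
Z(R, j) = R + j + 1/(R + (-2 + R)²) (Z(R, j) = (R + j) + 1/(R + (-2 + R)²) = R + j + 1/(R + (-2 + R)²))
(135 + Z(V, 1))*(-9) = (135 + (1 + 5² + 5*1 + 5*(-2 + 5)² + 1*(-2 + 5)²)/(5 + (-2 + 5)²))*(-9) = (135 + (1 + 25 + 5 + 5*3² + 1*3²)/(5 + 3²))*(-9) = (135 + (1 + 25 + 5 + 5*9 + 1*9)/(5 + 9))*(-9) = (135 + (1 + 25 + 5 + 45 + 9)/14)*(-9) = (135 + (1/14)*85)*(-9) = (135 + 85/14)*(-9) = (1975/14)*(-9) = -17775/14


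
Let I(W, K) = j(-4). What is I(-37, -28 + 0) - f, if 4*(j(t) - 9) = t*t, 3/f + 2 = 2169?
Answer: 28168/2167 ≈ 12.999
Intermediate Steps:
f = 3/2167 (f = 3/(-2 + 2169) = 3/2167 ≈ 0.0013844)
j(t) = 9 + t**2/4 (j(t) = 9 + (t*t)/4 = 9 + t**2/4)
I(W, K) = 13 (I(W, K) = 9 + (1/4)*(-4)**2 = 9 + (1/4)*16 = 9 + 4 = 13)
I(-37, -28 + 0) - f = 13 - 1*3/2167 = 13 - 3/2167 = 28168/2167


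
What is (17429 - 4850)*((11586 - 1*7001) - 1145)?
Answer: 43271760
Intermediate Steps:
(17429 - 4850)*((11586 - 1*7001) - 1145) = 12579*((11586 - 7001) - 1145) = 12579*(4585 - 1145) = 12579*3440 = 43271760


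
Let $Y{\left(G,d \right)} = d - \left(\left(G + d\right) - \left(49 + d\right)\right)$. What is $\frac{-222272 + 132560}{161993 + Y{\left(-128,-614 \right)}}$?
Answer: $- \frac{7476}{13463} \approx -0.5553$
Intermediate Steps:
$Y{\left(G,d \right)} = 49 + d - G$ ($Y{\left(G,d \right)} = d - \left(-49 + G\right) = 49 + d - G$)
$\frac{-222272 + 132560}{161993 + Y{\left(-128,-614 \right)}} = \frac{-222272 + 132560}{161993 - 437} = - \frac{89712}{161993 + \left(49 - 614 + 128\right)} = - \frac{89712}{161993 - 437} = - \frac{89712}{161556} = \left(-89712\right) \frac{1}{161556} = - \frac{7476}{13463}$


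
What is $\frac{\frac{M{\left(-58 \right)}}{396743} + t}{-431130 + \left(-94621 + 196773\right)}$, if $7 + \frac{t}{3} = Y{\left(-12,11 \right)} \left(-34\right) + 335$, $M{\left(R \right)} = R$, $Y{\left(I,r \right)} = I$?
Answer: $- \frac{438004243}{65259859327} \approx -0.0067117$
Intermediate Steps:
$t = 2208$ ($t = -21 + 3 \left(\left(-12\right) \left(-34\right) + 335\right) = -21 + 3 \left(408 + 335\right) = -21 + 3 \cdot 743 = -21 + 2229 = 2208$)
$\frac{\frac{M{\left(-58 \right)}}{396743} + t}{-431130 + \left(-94621 + 196773\right)} = \frac{- \frac{58}{396743} + 2208}{-431130 + \left(-94621 + 196773\right)} = \frac{\left(-58\right) \frac{1}{396743} + 2208}{-431130 + 102152} = \frac{- \frac{58}{396743} + 2208}{-328978} = \frac{876008486}{396743} \left(- \frac{1}{328978}\right) = - \frac{438004243}{65259859327}$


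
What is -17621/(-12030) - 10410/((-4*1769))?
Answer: 31239812/10640535 ≈ 2.9359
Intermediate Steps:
-17621/(-12030) - 10410/((-4*1769)) = -17621*(-1/12030) - 10410/(-7076) = 17621/12030 - 10410*(-1/7076) = 17621/12030 + 5205/3538 = 31239812/10640535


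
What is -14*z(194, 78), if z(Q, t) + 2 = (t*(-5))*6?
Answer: 32788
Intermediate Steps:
z(Q, t) = -2 - 30*t (z(Q, t) = -2 + (t*(-5))*6 = -2 - 5*t*6 = -2 - 30*t)
-14*z(194, 78) = -14*(-2 - 30*78) = -14*(-2 - 2340) = -14*(-2342) = 32788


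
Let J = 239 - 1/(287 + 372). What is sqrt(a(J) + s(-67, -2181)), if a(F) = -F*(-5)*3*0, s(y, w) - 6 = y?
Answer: I*sqrt(61) ≈ 7.8102*I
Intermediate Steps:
s(y, w) = 6 + y
J = 157500/659 (J = 239 - 1/659 = 157500/659 ≈ 239.00)
a(F) = 0 (a(F) = -(-5*F)*3*0 = -(-15)*F*0 = (15*F)*0 = 0)
sqrt(a(J) + s(-67, -2181)) = sqrt(0 + (6 - 67)) = sqrt(0 - 61) = sqrt(-61) = I*sqrt(61)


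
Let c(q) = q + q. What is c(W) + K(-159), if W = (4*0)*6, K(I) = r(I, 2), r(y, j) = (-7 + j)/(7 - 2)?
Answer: -1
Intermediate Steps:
r(y, j) = -7/5 + j/5 (r(y, j) = (-7 + j)/5 = (-7 + j)*(⅕) = -7/5 + j/5)
K(I) = -1 (K(I) = -7/5 + (⅕)*2 = -7/5 + ⅖ = -1)
W = 0 (W = 0*6 = 0)
c(q) = 2*q
c(W) + K(-159) = 2*0 - 1 = 0 - 1 = -1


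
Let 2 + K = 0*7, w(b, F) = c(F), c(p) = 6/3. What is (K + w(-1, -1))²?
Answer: 0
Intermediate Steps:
c(p) = 2 (c(p) = 6*(⅓) = 2)
w(b, F) = 2
K = -2 (K = -2 + 0*7 = -2 + 0 = -2)
(K + w(-1, -1))² = (-2 + 2)² = 0² = 0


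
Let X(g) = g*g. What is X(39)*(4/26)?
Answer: 234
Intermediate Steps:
X(g) = g²
X(39)*(4/26) = 39²*(4/26) = 1521*(4*(1/26)) = 1521*(2/13) = 234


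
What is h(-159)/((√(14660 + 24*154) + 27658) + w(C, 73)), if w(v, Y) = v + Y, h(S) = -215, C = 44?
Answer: -5971625/771432269 + 430*√4589/771432269 ≈ -0.0077032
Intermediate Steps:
w(v, Y) = Y + v
h(-159)/((√(14660 + 24*154) + 27658) + w(C, 73)) = -215/((√(14660 + 24*154) + 27658) + (73 + 44)) = -215/((√(14660 + 3696) + 27658) + 117) = -215/((√18356 + 27658) + 117) = -215/((2*√4589 + 27658) + 117) = -215/((27658 + 2*√4589) + 117) = -215/(27775 + 2*√4589)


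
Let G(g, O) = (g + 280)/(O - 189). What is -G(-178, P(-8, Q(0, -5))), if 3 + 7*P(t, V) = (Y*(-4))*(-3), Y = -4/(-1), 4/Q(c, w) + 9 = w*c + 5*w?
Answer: 119/213 ≈ 0.55869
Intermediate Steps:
Q(c, w) = 4/(-9 + 5*w + c*w) (Q(c, w) = 4/(-9 + (w*c + 5*w)) = 4/(-9 + (c*w + 5*w)) = 4/(-9 + (5*w + c*w)) = 4/(-9 + 5*w + c*w))
Y = 4 (Y = -4*(-1) = 4)
P(t, V) = 45/7 (P(t, V) = -3/7 + ((4*(-4))*(-3))/7 = -3/7 + (-16*(-3))/7 = -3/7 + (⅐)*48 = -3/7 + 48/7 = 45/7)
G(g, O) = (280 + g)/(-189 + O)
-G(-178, P(-8, Q(0, -5))) = -(280 - 178)/(-189 + 45/7) = -102/(-1278/7) = -(-7)*102/1278 = -1*(-119/213) = 119/213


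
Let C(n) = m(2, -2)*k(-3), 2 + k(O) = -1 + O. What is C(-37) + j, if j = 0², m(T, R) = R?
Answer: 12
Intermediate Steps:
k(O) = -3 + O (k(O) = -2 + (-1 + O) = -3 + O)
C(n) = 12 (C(n) = -2*(-3 - 3) = -2*(-6) = 12)
j = 0
C(-37) + j = 12 + 0 = 12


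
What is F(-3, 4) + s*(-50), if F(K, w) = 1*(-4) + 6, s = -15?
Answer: 752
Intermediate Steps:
F(K, w) = 2 (F(K, w) = -4 + 6 = 2)
F(-3, 4) + s*(-50) = 2 - 15*(-50) = 2 + 750 = 752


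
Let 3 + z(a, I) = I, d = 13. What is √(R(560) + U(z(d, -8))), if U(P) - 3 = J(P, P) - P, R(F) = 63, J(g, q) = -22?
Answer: √55 ≈ 7.4162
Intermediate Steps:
z(a, I) = -3 + I
U(P) = -19 - P (U(P) = 3 + (-22 - P) = -19 - P)
√(R(560) + U(z(d, -8))) = √(63 + (-19 - (-3 - 8))) = √(63 + (-19 - 1*(-11))) = √(63 + (-19 + 11)) = √(63 - 8) = √55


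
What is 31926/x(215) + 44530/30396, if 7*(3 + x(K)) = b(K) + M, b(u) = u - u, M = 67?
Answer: 1698751813/349554 ≈ 4859.8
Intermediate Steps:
b(u) = 0
x(K) = 46/7 (x(K) = -3 + (0 + 67)/7 = -3 + (⅐)*67 = -3 + 67/7 = 46/7)
31926/x(215) + 44530/30396 = 31926/(46/7) + 44530/30396 = 31926*(7/46) + 44530*(1/30396) = 111741/23 + 22265/15198 = 1698751813/349554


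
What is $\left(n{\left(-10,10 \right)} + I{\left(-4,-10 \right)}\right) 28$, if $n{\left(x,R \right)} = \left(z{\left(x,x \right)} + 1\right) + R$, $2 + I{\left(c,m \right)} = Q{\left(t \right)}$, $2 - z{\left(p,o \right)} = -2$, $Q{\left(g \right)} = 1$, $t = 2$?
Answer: $392$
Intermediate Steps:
$z{\left(p,o \right)} = 4$ ($z{\left(p,o \right)} = 2 - -2 = 2 + 2 = 4$)
$I{\left(c,m \right)} = -1$ ($I{\left(c,m \right)} = -2 + 1 = -1$)
$n{\left(x,R \right)} = 5 + R$ ($n{\left(x,R \right)} = \left(4 + 1\right) + R = 5 + R$)
$\left(n{\left(-10,10 \right)} + I{\left(-4,-10 \right)}\right) 28 = \left(\left(5 + 10\right) - 1\right) 28 = \left(15 - 1\right) 28 = 14 \cdot 28 = 392$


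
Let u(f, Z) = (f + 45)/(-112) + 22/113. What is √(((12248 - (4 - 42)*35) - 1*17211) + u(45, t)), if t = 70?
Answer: I*√36375680614/3164 ≈ 60.279*I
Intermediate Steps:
u(f, Z) = -2621/12656 - f/112 (u(f, Z) = (45 + f)*(-1/112) + 22*(1/113) = (-45/112 - f/112) + 22/113 = -2621/12656 - f/112)
√(((12248 - (4 - 42)*35) - 1*17211) + u(45, t)) = √(((12248 - (4 - 42)*35) - 1*17211) + (-2621/12656 - 1/112*45)) = √(((12248 - (-38)*35) - 17211) + (-2621/12656 - 45/112)) = √(((12248 - 1*(-1330)) - 17211) - 3853/6328) = √(((12248 + 1330) - 17211) - 3853/6328) = √((13578 - 17211) - 3853/6328) = √(-3633 - 3853/6328) = √(-22993477/6328) = I*√36375680614/3164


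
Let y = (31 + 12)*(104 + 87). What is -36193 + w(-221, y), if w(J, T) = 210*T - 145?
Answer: 1688392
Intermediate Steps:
y = 8213 (y = 43*191 = 8213)
w(J, T) = -145 + 210*T
-36193 + w(-221, y) = -36193 + (-145 + 210*8213) = -36193 + (-145 + 1724730) = -36193 + 1724585 = 1688392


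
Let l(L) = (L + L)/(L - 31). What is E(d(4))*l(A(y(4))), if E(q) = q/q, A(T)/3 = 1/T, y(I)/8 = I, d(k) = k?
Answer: -6/989 ≈ -0.0060667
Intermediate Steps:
y(I) = 8*I
A(T) = 3/T
E(q) = 1
l(L) = 2*L/(-31 + L) (l(L) = (2*L)/(-31 + L) = 2*L/(-31 + L))
E(d(4))*l(A(y(4))) = 1*(2*(3/((8*4)))/(-31 + 3/((8*4)))) = 1*(2*(3/32)/(-31 + 3/32)) = 1*(2*(3/32)/(-989/32)) = 1*(2*(3/32)*(-32/989)) = 1*(-6/989) = -6/989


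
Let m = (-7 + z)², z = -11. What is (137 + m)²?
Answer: 212521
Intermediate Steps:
m = 324 (m = (-7 - 11)² = (-18)² = 324)
(137 + m)² = (137 + 324)² = 461² = 212521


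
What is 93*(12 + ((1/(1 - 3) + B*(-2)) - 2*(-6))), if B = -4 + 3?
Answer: 4743/2 ≈ 2371.5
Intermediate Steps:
B = -1
93*(12 + ((1/(1 - 3) + B*(-2)) - 2*(-6))) = 93*(12 + ((1/(1 - 3) - 1*(-2)) - 2*(-6))) = 93*(12 + ((1/(-2) + 2) + 12)) = 93*(12 + ((-½ + 2) + 12)) = 93*(12 + (3/2 + 12)) = 93*(12 + 27/2) = 93*(51/2) = 4743/2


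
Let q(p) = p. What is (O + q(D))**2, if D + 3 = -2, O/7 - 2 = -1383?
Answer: 93547584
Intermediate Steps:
O = -9667 (O = 14 + 7*(-1383) = 14 - 9681 = -9667)
D = -5 (D = -3 - 2 = -5)
(O + q(D))**2 = (-9667 - 5)**2 = (-9672)**2 = 93547584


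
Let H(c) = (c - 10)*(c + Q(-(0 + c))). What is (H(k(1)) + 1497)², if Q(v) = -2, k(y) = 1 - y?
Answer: 2301289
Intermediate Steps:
H(c) = (-10 + c)*(-2 + c) (H(c) = (c - 10)*(c - 2) = (-10 + c)*(-2 + c))
(H(k(1)) + 1497)² = ((20 + (1 - 1*1)² - 12*(1 - 1*1)) + 1497)² = ((20 + (1 - 1)² - 12*(1 - 1)) + 1497)² = ((20 + 0² - 12*0) + 1497)² = ((20 + 0 + 0) + 1497)² = (20 + 1497)² = 1517² = 2301289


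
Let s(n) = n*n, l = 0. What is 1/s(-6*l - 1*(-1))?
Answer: 1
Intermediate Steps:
s(n) = n**2
1/s(-6*l - 1*(-1)) = 1/((-6*0 - 1*(-1))**2) = 1/((0 + 1)**2) = 1/(1**2) = 1/1 = 1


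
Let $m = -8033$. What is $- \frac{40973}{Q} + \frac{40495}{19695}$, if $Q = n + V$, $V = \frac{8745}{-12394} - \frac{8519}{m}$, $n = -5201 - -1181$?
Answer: $\frac{1485356352091235}{121260567318117} \approx 12.249$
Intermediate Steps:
$n = -4020$ ($n = -5201 + 1181 = -4020$)
$V = \frac{35335901}{99561002}$ ($V = \frac{8745}{-12394} - \frac{8519}{-8033} = 8745 \left(- \frac{1}{12394}\right) - - \frac{8519}{8033} = - \frac{8745}{12394} + \frac{8519}{8033} = \frac{35335901}{99561002} \approx 0.35492$)
$Q = - \frac{400199892139}{99561002}$ ($Q = -4020 + \frac{35335901}{99561002} = - \frac{400199892139}{99561002} \approx -4019.6$)
$- \frac{40973}{Q} + \frac{40495}{19695} = - \frac{40973}{- \frac{400199892139}{99561002}} + \frac{40495}{19695} = \left(-40973\right) \left(- \frac{99561002}{400199892139}\right) + 40495 \cdot \frac{1}{19695} = \frac{4079312934946}{400199892139} + \frac{623}{303} = \frac{1485356352091235}{121260567318117}$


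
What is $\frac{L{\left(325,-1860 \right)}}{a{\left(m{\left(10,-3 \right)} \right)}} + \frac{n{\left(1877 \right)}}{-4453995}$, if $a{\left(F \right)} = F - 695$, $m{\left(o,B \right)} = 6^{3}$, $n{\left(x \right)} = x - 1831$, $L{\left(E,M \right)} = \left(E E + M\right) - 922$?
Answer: $- \frac{458062229819}{2133463605} \approx -214.7$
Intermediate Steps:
$L{\left(E,M \right)} = -922 + M + E^{2}$ ($L{\left(E,M \right)} = \left(E^{2} + M\right) - 922 = \left(M + E^{2}\right) - 922 = -922 + M + E^{2}$)
$n{\left(x \right)} = -1831 + x$
$m{\left(o,B \right)} = 216$
$a{\left(F \right)} = -695 + F$
$\frac{L{\left(325,-1860 \right)}}{a{\left(m{\left(10,-3 \right)} \right)}} + \frac{n{\left(1877 \right)}}{-4453995} = \frac{-922 - 1860 + 325^{2}}{-695 + 216} + \frac{-1831 + 1877}{-4453995} = \frac{-922 - 1860 + 105625}{-479} + 46 \left(- \frac{1}{4453995}\right) = 102843 \left(- \frac{1}{479}\right) - \frac{46}{4453995} = - \frac{102843}{479} - \frac{46}{4453995} = - \frac{458062229819}{2133463605}$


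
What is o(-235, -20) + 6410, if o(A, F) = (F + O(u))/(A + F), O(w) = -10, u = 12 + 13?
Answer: 108972/17 ≈ 6410.1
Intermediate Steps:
u = 25
o(A, F) = (-10 + F)/(A + F) (o(A, F) = (F - 10)/(A + F) = (-10 + F)/(A + F))
o(-235, -20) + 6410 = (-10 - 20)/(-235 - 20) + 6410 = -30/(-255) + 6410 = -1/255*(-30) + 6410 = 2/17 + 6410 = 108972/17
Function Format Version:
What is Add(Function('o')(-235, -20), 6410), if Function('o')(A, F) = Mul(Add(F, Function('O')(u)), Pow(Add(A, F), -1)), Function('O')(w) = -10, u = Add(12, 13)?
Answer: Rational(108972, 17) ≈ 6410.1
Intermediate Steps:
u = 25
Function('o')(A, F) = Mul(Pow(Add(A, F), -1), Add(-10, F)) (Function('o')(A, F) = Mul(Add(F, -10), Pow(Add(A, F), -1)) = Mul(Add(-10, F), Pow(Add(A, F), -1)) = Mul(Pow(Add(A, F), -1), Add(-10, F)))
Add(Function('o')(-235, -20), 6410) = Add(Mul(Pow(Add(-235, -20), -1), Add(-10, -20)), 6410) = Add(Mul(Pow(-255, -1), -30), 6410) = Add(Mul(Rational(-1, 255), -30), 6410) = Add(Rational(2, 17), 6410) = Rational(108972, 17)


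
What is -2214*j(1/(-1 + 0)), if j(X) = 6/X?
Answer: 13284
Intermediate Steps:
-2214*j(1/(-1 + 0)) = -2214*6/(1/(-1 + 0)) = -2214*6/(1/(-1)) = -2214*6/(-1) = -2214*6*(-1) = -2214*(-6) = -54*(-246) = 13284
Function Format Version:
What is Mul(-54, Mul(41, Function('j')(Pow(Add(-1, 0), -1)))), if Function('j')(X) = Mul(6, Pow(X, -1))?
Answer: 13284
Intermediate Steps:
Mul(-54, Mul(41, Function('j')(Pow(Add(-1, 0), -1)))) = Mul(-54, Mul(41, Mul(6, Pow(Pow(Add(-1, 0), -1), -1)))) = Mul(-54, Mul(41, Mul(6, Pow(Pow(-1, -1), -1)))) = Mul(-54, Mul(41, Mul(6, Pow(-1, -1)))) = Mul(-54, Mul(41, Mul(6, -1))) = Mul(-54, Mul(41, -6)) = Mul(-54, -246) = 13284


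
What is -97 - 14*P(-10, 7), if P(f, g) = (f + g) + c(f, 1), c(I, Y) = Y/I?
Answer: -268/5 ≈ -53.600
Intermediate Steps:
P(f, g) = f + g + 1/f (P(f, g) = (f + g) + 1/f = f + g + 1/f)
-97 - 14*P(-10, 7) = -97 - 14*(-10 + 7 + 1/(-10)) = -97 - 14*(-10 + 7 - 1/10) = -97 - 14*(-31/10) = -97 + 217/5 = -268/5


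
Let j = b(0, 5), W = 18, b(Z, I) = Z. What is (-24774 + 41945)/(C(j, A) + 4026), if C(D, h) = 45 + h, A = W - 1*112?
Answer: 17171/3977 ≈ 4.3176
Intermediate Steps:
A = -94 (A = 18 - 1*112 = 18 - 112 = -94)
j = 0
(-24774 + 41945)/(C(j, A) + 4026) = (-24774 + 41945)/((45 - 94) + 4026) = 17171/(-49 + 4026) = 17171/3977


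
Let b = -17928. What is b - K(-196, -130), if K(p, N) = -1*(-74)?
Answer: -18002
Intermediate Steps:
K(p, N) = 74
b - K(-196, -130) = -17928 - 1*74 = -17928 - 74 = -18002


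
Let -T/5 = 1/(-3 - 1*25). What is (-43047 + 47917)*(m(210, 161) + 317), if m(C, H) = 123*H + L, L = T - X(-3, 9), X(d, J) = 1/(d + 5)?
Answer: 1371759685/14 ≈ 9.7983e+7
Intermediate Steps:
X(d, J) = 1/(5 + d)
T = 5/28 (T = -5/(-3 - 1*25) = -5/(-3 - 25) = -5/(-28) = -5*(-1/28) = 5/28 ≈ 0.17857)
L = -9/28 (L = 5/28 - 1/(5 - 3) = 5/28 - 1/2 = 5/28 - 1*½ = 5/28 - ½ = -9/28 ≈ -0.32143)
m(C, H) = -9/28 + 123*H (m(C, H) = 123*H - 9/28 = -9/28 + 123*H)
(-43047 + 47917)*(m(210, 161) + 317) = (-43047 + 47917)*((-9/28 + 123*161) + 317) = 4870*((-9/28 + 19803) + 317) = 4870*(554475/28 + 317) = 4870*(563351/28) = 1371759685/14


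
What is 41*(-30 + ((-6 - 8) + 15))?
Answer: -1189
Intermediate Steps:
41*(-30 + ((-6 - 8) + 15)) = 41*(-30 + (-14 + 15)) = 41*(-30 + 1) = 41*(-29) = -1189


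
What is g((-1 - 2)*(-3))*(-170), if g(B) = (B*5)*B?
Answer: -68850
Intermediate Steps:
g(B) = 5*B² (g(B) = (5*B)*B = 5*B²)
g((-1 - 2)*(-3))*(-170) = (5*((-1 - 2)*(-3))²)*(-170) = (5*(-3*(-3))²)*(-170) = (5*9²)*(-170) = (5*81)*(-170) = 405*(-170) = -68850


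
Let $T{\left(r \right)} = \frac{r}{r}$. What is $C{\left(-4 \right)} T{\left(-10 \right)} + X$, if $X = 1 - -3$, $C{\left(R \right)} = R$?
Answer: $0$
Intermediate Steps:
$T{\left(r \right)} = 1$
$X = 4$ ($X = 1 + 3 = 4$)
$C{\left(-4 \right)} T{\left(-10 \right)} + X = \left(-4\right) 1 + 4 = -4 + 4 = 0$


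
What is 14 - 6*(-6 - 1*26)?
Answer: 206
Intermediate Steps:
14 - 6*(-6 - 1*26) = 14 - 6*(-6 - 26) = 14 - 6*(-32) = 14 + 192 = 206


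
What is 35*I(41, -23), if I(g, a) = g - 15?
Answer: 910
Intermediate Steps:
I(g, a) = -15 + g
35*I(41, -23) = 35*(-15 + 41) = 35*26 = 910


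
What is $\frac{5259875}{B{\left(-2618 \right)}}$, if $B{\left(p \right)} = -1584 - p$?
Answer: $\frac{5259875}{1034} \approx 5086.9$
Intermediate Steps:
$\frac{5259875}{B{\left(-2618 \right)}} = \frac{5259875}{-1584 - -2618} = \frac{5259875}{-1584 + 2618} = \frac{5259875}{1034}$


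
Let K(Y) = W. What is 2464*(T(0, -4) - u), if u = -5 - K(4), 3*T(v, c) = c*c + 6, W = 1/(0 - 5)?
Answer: 448448/15 ≈ 29897.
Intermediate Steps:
W = -⅕ (W = 1/(-5) = -⅕ ≈ -0.20000)
T(v, c) = 2 + c²/3 (T(v, c) = (c*c + 6)/3 = (c² + 6)/3 = (6 + c²)/3 = 2 + c²/3)
K(Y) = -⅕
u = -24/5 (u = -5 - 1*(-⅕) = -5 + ⅕ = -24/5 ≈ -4.8000)
2464*(T(0, -4) - u) = 2464*((2 + (⅓)*(-4)²) - 1*(-24/5)) = 2464*((2 + (⅓)*16) + 24/5) = 2464*((2 + 16/3) + 24/5) = 2464*(22/3 + 24/5) = 2464*(182/15) = 448448/15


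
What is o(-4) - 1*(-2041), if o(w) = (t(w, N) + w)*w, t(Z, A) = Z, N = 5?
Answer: 2073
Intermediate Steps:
o(w) = 2*w² (o(w) = (w + w)*w = (2*w)*w = 2*w²)
o(-4) - 1*(-2041) = 2*(-4)² - 1*(-2041) = 2*16 + 2041 = 32 + 2041 = 2073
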